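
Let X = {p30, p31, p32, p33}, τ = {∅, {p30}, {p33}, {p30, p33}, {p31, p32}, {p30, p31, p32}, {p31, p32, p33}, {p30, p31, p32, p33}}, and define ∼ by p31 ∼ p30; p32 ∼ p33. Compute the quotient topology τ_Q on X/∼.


X/∼ = {[p30=p31], [p32=p33]}; |τ_Q| = 2.

Equivalence classes: [p30=p31], [p32=p33].
Quotient map π: X → X/∼ sends p30 ↦ [p30=p31], p31 ↦ [p30=p31], p32 ↦ [p32=p33], p33 ↦ [p32=p33].
For each subset V ⊆ X/∼, compute π^{-1}(V) ⊆ X and check whether π^{-1}(V) ∈ τ. V is open in τ_Q iff π^{-1}(V) ∈ τ.
  V = {}: π^{-1}(V) = ∅ ∈ τ ✓.
  V = {[p30=p31]}: π^{-1}(V) = {p30, p31} ∉ τ ✗.
  V = {[p32=p33]}: π^{-1}(V) = {p32, p33} ∉ τ ✗.
  V = {[p30=p31], [p32=p33]}: π^{-1}(V) = {p30, p31, p32, p33} ∈ τ ✓.
Open sets in the quotient: τ_Q = {{}, {[p30=p31], [p32=p33]}} (2 elements).


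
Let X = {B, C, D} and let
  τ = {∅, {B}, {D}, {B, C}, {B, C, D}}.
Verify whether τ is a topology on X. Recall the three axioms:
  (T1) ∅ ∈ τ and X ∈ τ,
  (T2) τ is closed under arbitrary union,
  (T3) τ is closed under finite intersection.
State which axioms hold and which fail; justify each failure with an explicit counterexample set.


τ is NOT a topology on X.

Axiom (T1): ∅ ∈ τ? Yes; X ∈ τ? Yes.
Axiom (T2/T3): check pairwise unions and intersections of members of τ.
Counterexample for (T2): {B} ∪ {D} = {B, D} ∉ τ. Therefore τ is NOT a topology.


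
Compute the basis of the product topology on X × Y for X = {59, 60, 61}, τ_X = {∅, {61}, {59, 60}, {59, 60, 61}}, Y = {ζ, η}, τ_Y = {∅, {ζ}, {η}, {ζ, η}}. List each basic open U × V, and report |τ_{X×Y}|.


Basis B = {∅ × ∅, {61} × {ζ}, {61} × {η}, {59, 60} × {ζ}, {59, 60} × {η}, {61} × {ζ, η}, {59, 60, 61} × {ζ}, {59, 60, 61} × {η}, {59, 60} × {ζ, η}, {59, 60, 61} × {ζ, η}}; |τ_{X×Y}| = 16.

Enumerate products U × V with U ∈ τ_X, V ∈ τ_Y (deduplicated):
  ∅ × ∅ = {} (∅)
  {61} × {ζ} = {(61,ζ)}
  {61} × {η} = {(61,η)}
  {59, 60} × {ζ} = {(59,ζ), (60,ζ)}
  {59, 60} × {η} = {(59,η), (60,η)}
  {61} × {ζ, η} = {(61,ζ), (61,η)}
  {59, 60, 61} × {ζ} = {(59,ζ), (60,ζ), (61,ζ)}
  {59, 60, 61} × {η} = {(59,η), (60,η), (61,η)}
  {59, 60} × {ζ, η} = {(59,ζ), (59,η), (60,ζ), (60,η)}
  {59, 60, 61} × {ζ, η} = {(59,ζ), (59,η), (60,ζ), (60,η), (61,ζ), (61,η)}
These 10 distinct sets form the basis B.
Close under arbitrary unions to get τ_{X×Y}; counting gives |τ_{X×Y}| = 16.


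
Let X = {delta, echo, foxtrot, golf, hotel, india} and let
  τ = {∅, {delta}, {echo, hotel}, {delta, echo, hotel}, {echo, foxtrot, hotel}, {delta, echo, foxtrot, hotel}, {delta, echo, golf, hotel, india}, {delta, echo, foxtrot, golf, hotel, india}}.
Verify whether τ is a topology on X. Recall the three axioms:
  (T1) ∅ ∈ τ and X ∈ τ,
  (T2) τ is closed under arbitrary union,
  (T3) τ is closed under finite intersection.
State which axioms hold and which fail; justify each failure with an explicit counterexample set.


τ IS a topology on X.

Axiom (T1): ∅ ∈ τ? Yes; X ∈ τ? Yes.
Axiom (T2/T3): check pairwise unions and intersections of members of τ.
All pairwise intersections and unions checked — each lies in τ. Therefore τ satisfies (T1), (T2), (T3): it IS a topology on X.


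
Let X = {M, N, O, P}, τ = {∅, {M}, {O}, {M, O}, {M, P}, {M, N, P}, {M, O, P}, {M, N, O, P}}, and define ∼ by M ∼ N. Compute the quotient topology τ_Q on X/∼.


X/∼ = {[M=N], [O], [P]}; |τ_Q| = 4.

Equivalence classes: [M=N], [O], [P].
Quotient map π: X → X/∼ sends M ↦ [M=N], N ↦ [M=N], O ↦ [O], P ↦ [P].
For each subset V ⊆ X/∼, compute π^{-1}(V) ⊆ X and check whether π^{-1}(V) ∈ τ. V is open in τ_Q iff π^{-1}(V) ∈ τ.
  V = {}: π^{-1}(V) = ∅ ∈ τ ✓.
  V = {[M=N]}: π^{-1}(V) = {M, N} ∉ τ ✗.
  V = {[O]}: π^{-1}(V) = {O} ∈ τ ✓.
  V = {[M=N], [O]}: π^{-1}(V) = {M, N, O} ∉ τ ✗.
  V = {[P]}: π^{-1}(V) = {P} ∉ τ ✗.
  V = {[M=N], [P]}: π^{-1}(V) = {M, N, P} ∈ τ ✓.
  V = {[O], [P]}: π^{-1}(V) = {O, P} ∉ τ ✗.
  V = {[M=N], [O], [P]}: π^{-1}(V) = {M, N, O, P} ∈ τ ✓.
Open sets in the quotient: τ_Q = {{}, {[O]}, {[M=N], [P]}, {[M=N], [O], [P]}} (4 elements).


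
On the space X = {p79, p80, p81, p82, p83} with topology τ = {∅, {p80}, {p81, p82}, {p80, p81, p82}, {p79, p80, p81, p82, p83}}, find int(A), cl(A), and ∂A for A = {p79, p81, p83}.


int(A) = ∅, cl(A) = {p79, p81, p82, p83}, ∂A = {p79, p81, p82, p83}.

Closed sets in (X, τ) are complements of opens:
  closed(X, τ) = {∅, {p79, p83}, {p79, p80, p83}, {p79, p81, p82, p83}, {p79, p80, p81, p82, p83}}.
int(A) = ⋃ {U ∈ τ : U ⊆ A}. Opens contained in A: ∅.
Taking the union of these: int(A) = ∅.
cl(A) = ⋂ {C closed : A ⊆ C}. Closed sets containing A: {p79, p81, p82, p83}, {p79, p80, p81, p82, p83}.
Intersecting these: cl(A) = {p79, p81, p82, p83}.
∂A = cl(A) ∖ int(A) = {p79, p81, p82, p83} ∖ ∅ = {p79, p81, p82, p83}.


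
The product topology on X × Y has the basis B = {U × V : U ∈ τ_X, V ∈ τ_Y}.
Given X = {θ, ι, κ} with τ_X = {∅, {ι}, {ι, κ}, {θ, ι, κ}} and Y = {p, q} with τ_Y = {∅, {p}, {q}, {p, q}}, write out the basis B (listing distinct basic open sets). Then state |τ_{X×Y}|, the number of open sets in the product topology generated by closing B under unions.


Basis B = {∅ × ∅, {ι} × {p}, {ι} × {q}, {ι} × {p, q}, {ι, κ} × {p}, {ι, κ} × {q}, {θ, ι, κ} × {p}, {θ, ι, κ} × {q}, {ι, κ} × {p, q}, {θ, ι, κ} × {p, q}}; |τ_{X×Y}| = 16.

Enumerate products U × V with U ∈ τ_X, V ∈ τ_Y (deduplicated):
  ∅ × ∅ = {} (∅)
  {ι} × {p} = {(ι,p)}
  {ι} × {q} = {(ι,q)}
  {ι} × {p, q} = {(ι,p), (ι,q)}
  {ι, κ} × {p} = {(ι,p), (κ,p)}
  {ι, κ} × {q} = {(ι,q), (κ,q)}
  {θ, ι, κ} × {p} = {(θ,p), (ι,p), (κ,p)}
  {θ, ι, κ} × {q} = {(θ,q), (ι,q), (κ,q)}
  {ι, κ} × {p, q} = {(ι,p), (ι,q), (κ,p), (κ,q)}
  {θ, ι, κ} × {p, q} = {(θ,p), (θ,q), (ι,p), (ι,q), (κ,p), (κ,q)}
These 10 distinct sets form the basis B.
Close under arbitrary unions to get τ_{X×Y}; counting gives |τ_{X×Y}| = 16.


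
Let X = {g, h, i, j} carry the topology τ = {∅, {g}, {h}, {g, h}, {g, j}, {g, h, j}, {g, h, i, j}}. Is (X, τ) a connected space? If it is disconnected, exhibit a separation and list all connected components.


(X, τ) is connected.

Find clopen sets (U ∈ τ with X ∖ U ∈ τ):
  U = ∅, X ∖ U = {g, h, i, j} — both open, so U is clopen.
  U = {g, h, i, j}, X ∖ U = ∅ — both open, so U is clopen.
Only trivial clopens (∅ and X) exist, so (X, τ) is connected.
Compute connected components by grouping points that agree on all clopens:
  component: {g, h, i, j}


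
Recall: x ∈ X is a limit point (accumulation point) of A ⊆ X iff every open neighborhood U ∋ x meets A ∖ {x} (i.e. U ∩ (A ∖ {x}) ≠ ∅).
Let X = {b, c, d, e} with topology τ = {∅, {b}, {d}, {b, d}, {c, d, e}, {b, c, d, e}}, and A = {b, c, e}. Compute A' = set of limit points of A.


A' = {c, e}

For each x ∈ X, list the open sets U ∈ τ with x ∈ U, then check whether U ∩ (A ∖ {x}) ≠ ∅ for every such U.
  x = b: open {b} ∋ x has {b} ∩ (A ∖ {b}) = ∅, so x is NOT a limit point.
  x = c: opens ∋ x are {c, d, e}, {b, c, d, e}; each meets A ∖ {c}, so x IS a limit point.
  x = d: open {d} ∋ x has {d} ∩ (A ∖ {d}) = ∅, so x is NOT a limit point.
  x = e: opens ∋ x are {c, d, e}, {b, c, d, e}; each meets A ∖ {e}, so x IS a limit point.
Collecting: A' = {c, e}.


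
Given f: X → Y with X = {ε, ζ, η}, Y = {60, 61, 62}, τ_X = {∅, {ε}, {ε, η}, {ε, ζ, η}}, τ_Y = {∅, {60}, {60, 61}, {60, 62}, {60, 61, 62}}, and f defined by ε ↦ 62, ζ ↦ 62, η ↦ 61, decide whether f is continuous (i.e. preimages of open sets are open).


f is NOT continuous.

Compute f^{-1}(U) for each U ∈ τ_Y:
  U = ∅: f^{-1}(U) = ∅ ∈ τ_X ✓.
  U = {60}: f^{-1}(U) = ∅ ∈ τ_X ✓.
  U = {60, 61}: f^{-1}(U) = {η} ∉ τ_X ✗.
  U = {60, 62}: f^{-1}(U) = {ε, ζ} ∉ τ_X ✗.
  U = {60, 61, 62}: f^{-1}(U) = {ε, ζ, η} ∈ τ_X ✓.
Found U = {60, 61} with f^{-1}(U) = {η} not in τ_X. Therefore f is NOT continuous.


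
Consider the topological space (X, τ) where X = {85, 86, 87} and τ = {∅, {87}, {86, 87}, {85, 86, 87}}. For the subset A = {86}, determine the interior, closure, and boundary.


int(A) = ∅, cl(A) = {85, 86}, ∂A = {85, 86}.

Closed sets in (X, τ) are complements of opens:
  closed(X, τ) = {∅, {85}, {85, 86}, {85, 86, 87}}.
int(A) = ⋃ {U ∈ τ : U ⊆ A}. Opens contained in A: ∅.
Taking the union of these: int(A) = ∅.
cl(A) = ⋂ {C closed : A ⊆ C}. Closed sets containing A: {85, 86}, {85, 86, 87}.
Intersecting these: cl(A) = {85, 86}.
∂A = cl(A) ∖ int(A) = {85, 86} ∖ ∅ = {85, 86}.


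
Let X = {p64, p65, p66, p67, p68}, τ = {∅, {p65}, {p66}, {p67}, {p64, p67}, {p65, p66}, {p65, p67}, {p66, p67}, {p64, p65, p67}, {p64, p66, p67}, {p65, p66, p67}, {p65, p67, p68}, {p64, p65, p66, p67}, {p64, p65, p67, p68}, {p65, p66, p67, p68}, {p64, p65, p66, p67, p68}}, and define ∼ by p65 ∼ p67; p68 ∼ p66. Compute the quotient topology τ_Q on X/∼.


X/∼ = {[p64], [p65=p67], [p66=p68]}; |τ_Q| = 5.

Equivalence classes: [p64], [p65=p67], [p66=p68].
Quotient map π: X → X/∼ sends p64 ↦ [p64], p65 ↦ [p65=p67], p66 ↦ [p66=p68], p67 ↦ [p65=p67], p68 ↦ [p66=p68].
For each subset V ⊆ X/∼, compute π^{-1}(V) ⊆ X and check whether π^{-1}(V) ∈ τ. V is open in τ_Q iff π^{-1}(V) ∈ τ.
  V = {}: π^{-1}(V) = ∅ ∈ τ ✓.
  V = {[p64]}: π^{-1}(V) = {p64} ∉ τ ✗.
  V = {[p65=p67]}: π^{-1}(V) = {p65, p67} ∈ τ ✓.
  V = {[p64], [p65=p67]}: π^{-1}(V) = {p64, p65, p67} ∈ τ ✓.
  V = {[p66=p68]}: π^{-1}(V) = {p66, p68} ∉ τ ✗.
  V = {[p64], [p66=p68]}: π^{-1}(V) = {p64, p66, p68} ∉ τ ✗.
  V = {[p65=p67], [p66=p68]}: π^{-1}(V) = {p65, p66, p67, p68} ∈ τ ✓.
  V = {[p64], [p65=p67], [p66=p68]}: π^{-1}(V) = {p64, p65, p66, p67, p68} ∈ τ ✓.
Open sets in the quotient: τ_Q = {{}, {[p65=p67]}, {[p64], [p65=p67]}, {[p65=p67], [p66=p68]}, {[p64], [p65=p67], [p66=p68]}} (5 elements).


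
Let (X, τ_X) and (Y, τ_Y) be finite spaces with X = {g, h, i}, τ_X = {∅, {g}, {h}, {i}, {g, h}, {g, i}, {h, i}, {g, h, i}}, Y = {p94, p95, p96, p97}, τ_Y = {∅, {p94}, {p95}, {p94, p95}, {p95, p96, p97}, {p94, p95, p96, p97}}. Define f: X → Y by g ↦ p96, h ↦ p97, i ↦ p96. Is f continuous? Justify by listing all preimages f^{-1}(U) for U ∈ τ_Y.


f IS continuous.

Compute f^{-1}(U) for each U ∈ τ_Y:
  U = ∅: f^{-1}(U) = ∅ ∈ τ_X ✓.
  U = {p94}: f^{-1}(U) = ∅ ∈ τ_X ✓.
  U = {p95}: f^{-1}(U) = ∅ ∈ τ_X ✓.
  U = {p94, p95}: f^{-1}(U) = ∅ ∈ τ_X ✓.
  U = {p95, p96, p97}: f^{-1}(U) = {g, h, i} ∈ τ_X ✓.
  U = {p94, p95, p96, p97}: f^{-1}(U) = {g, h, i} ∈ τ_X ✓.
Every preimage lies in τ_X, so f IS continuous.


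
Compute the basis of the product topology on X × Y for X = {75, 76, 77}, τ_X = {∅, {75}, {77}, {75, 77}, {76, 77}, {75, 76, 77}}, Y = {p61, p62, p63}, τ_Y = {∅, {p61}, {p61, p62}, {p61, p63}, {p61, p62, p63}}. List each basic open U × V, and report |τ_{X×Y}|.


Basis B = {∅ × ∅, {75} × {p61}, {77} × {p61}, {75} × {p61, p62}, {75} × {p61, p63}, {75, 77} × {p61}, {76, 77} × {p61}, {77} × {p61, p62}, {77} × {p61, p63}, {75} × {p61, p62, p63}, {75, 76, 77} × {p61}, {77} × {p61, p62, p63}, {75, 77} × {p61, p62}, {75, 77} × {p61, p63}, {76, 77} × {p61, p62}, {76, 77} × {p61, p63}, {75, 77} × {p61, p62, p63}, {75, 76, 77} × {p61, p62}, {75, 76, 77} × {p61, p63}, {76, 77} × {p61, p62, p63}, {75, 76, 77} × {p61, p62, p63}}; |τ_{X×Y}| = 70.

Enumerate products U × V with U ∈ τ_X, V ∈ τ_Y (deduplicated):
  ∅ × ∅ = {} (∅)
  {75} × {p61} = {(75,p61)}
  {77} × {p61} = {(77,p61)}
  {75} × {p61, p62} = {(75,p61), (75,p62)}
  {75} × {p61, p63} = {(75,p61), (75,p63)}
  {75, 77} × {p61} = {(75,p61), (77,p61)}
  {76, 77} × {p61} = {(76,p61), (77,p61)}
  {77} × {p61, p62} = {(77,p61), (77,p62)}
  {77} × {p61, p63} = {(77,p61), (77,p63)}
  {75} × {p61, p62, p63} = {(75,p61), (75,p62), (75,p63)}
  {75, 76, 77} × {p61} = {(75,p61), (76,p61), (77,p61)}
  {77} × {p61, p62, p63} = {(77,p61), (77,p62), (77,p63)}
  {75, 77} × {p61, p62} = {(75,p61), (75,p62), (77,p61), (77,p62)}
  {75, 77} × {p61, p63} = {(75,p61), (75,p63), (77,p61), (77,p63)}
  {76, 77} × {p61, p62} = {(76,p61), (76,p62), (77,p61), (77,p62)}
  {76, 77} × {p61, p63} = {(76,p61), (76,p63), (77,p61), (77,p63)}
  {75, 77} × {p61, p62, p63} = {(75,p61), (75,p62), (75,p63), (77,p61), (77,p62), (77,p63)}
  {75, 76, 77} × {p61, p62} = {(75,p61), (75,p62), (76,p61), (76,p62), (77,p61), (77,p62)}
  {75, 76, 77} × {p61, p63} = {(75,p61), (75,p63), (76,p61), (76,p63), (77,p61), (77,p63)}
  {76, 77} × {p61, p62, p63} = {(76,p61), (76,p62), (76,p63), (77,p61), (77,p62), (77,p63)}
  {75, 76, 77} × {p61, p62, p63} = {(75,p61), (75,p62), (75,p63), (76,p61), (76,p62), (76,p63), (77,p61), (77,p62), (77,p63)}
These 21 distinct sets form the basis B.
Close under arbitrary unions to get τ_{X×Y}; counting gives |τ_{X×Y}| = 70.


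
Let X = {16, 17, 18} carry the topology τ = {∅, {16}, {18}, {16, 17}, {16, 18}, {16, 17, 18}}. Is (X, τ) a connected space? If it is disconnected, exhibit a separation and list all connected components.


(X, τ) is disconnected; components = [{18}, {16, 17}].

Find clopen sets (U ∈ τ with X ∖ U ∈ τ):
  U = ∅, X ∖ U = {16, 17, 18} — both open, so U is clopen.
  U = {18}, X ∖ U = {16, 17} — both open, so U is clopen.
  U = {16, 17}, X ∖ U = {18} — both open, so U is clopen.
  U = {16, 17, 18}, X ∖ U = ∅ — both open, so U is clopen.
Nontrivial clopen(s) exist: e.g. {16, 17}. So (X, τ) is disconnected.
Compute connected components by grouping points that agree on all clopens:
  component: {18}
  component: {16, 17}


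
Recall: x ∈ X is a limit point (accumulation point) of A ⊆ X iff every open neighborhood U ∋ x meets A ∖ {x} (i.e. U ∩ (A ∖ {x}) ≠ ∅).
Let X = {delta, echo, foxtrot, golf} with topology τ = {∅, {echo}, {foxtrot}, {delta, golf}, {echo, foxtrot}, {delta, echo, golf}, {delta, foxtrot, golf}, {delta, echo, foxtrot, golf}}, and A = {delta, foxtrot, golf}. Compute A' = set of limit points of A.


A' = {delta, golf}

For each x ∈ X, list the open sets U ∈ τ with x ∈ U, then check whether U ∩ (A ∖ {x}) ≠ ∅ for every such U.
  x = delta: opens ∋ x are {delta, golf}, {delta, echo, golf}, {delta, foxtrot, golf}, {delta, echo, foxtrot, golf}; each meets A ∖ {delta}, so x IS a limit point.
  x = echo: open {echo} ∋ x has {echo} ∩ (A ∖ {echo}) = ∅, so x is NOT a limit point.
  x = foxtrot: open {foxtrot} ∋ x has {foxtrot} ∩ (A ∖ {foxtrot}) = ∅, so x is NOT a limit point.
  x = golf: opens ∋ x are {delta, golf}, {delta, echo, golf}, {delta, foxtrot, golf}, {delta, echo, foxtrot, golf}; each meets A ∖ {golf}, so x IS a limit point.
Collecting: A' = {delta, golf}.


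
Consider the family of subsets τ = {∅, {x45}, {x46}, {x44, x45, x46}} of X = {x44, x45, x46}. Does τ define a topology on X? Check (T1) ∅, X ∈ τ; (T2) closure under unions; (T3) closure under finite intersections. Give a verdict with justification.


τ is NOT a topology on X.

Axiom (T1): ∅ ∈ τ? Yes; X ∈ τ? Yes.
Axiom (T2/T3): check pairwise unions and intersections of members of τ.
Counterexample for (T2): {x45} ∪ {x46} = {x45, x46} ∉ τ. Therefore τ is NOT a topology.


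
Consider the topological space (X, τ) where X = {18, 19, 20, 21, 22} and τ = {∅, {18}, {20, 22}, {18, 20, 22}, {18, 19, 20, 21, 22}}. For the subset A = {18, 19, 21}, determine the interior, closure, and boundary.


int(A) = {18}, cl(A) = {18, 19, 21}, ∂A = {19, 21}.

Closed sets in (X, τ) are complements of opens:
  closed(X, τ) = {∅, {19, 21}, {18, 19, 21}, {19, 20, 21, 22}, {18, 19, 20, 21, 22}}.
int(A) = ⋃ {U ∈ τ : U ⊆ A}. Opens contained in A: ∅, {18}.
Taking the union of these: int(A) = {18}.
cl(A) = ⋂ {C closed : A ⊆ C}. Closed sets containing A: {18, 19, 21}, {18, 19, 20, 21, 22}.
Intersecting these: cl(A) = {18, 19, 21}.
∂A = cl(A) ∖ int(A) = {18, 19, 21} ∖ {18} = {19, 21}.


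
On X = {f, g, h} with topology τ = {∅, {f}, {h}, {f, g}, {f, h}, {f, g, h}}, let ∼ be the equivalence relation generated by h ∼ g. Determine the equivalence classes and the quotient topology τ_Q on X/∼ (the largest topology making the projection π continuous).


X/∼ = {[f], [g=h]}; |τ_Q| = 3.

Equivalence classes: [f], [g=h].
Quotient map π: X → X/∼ sends f ↦ [f], g ↦ [g=h], h ↦ [g=h].
For each subset V ⊆ X/∼, compute π^{-1}(V) ⊆ X and check whether π^{-1}(V) ∈ τ. V is open in τ_Q iff π^{-1}(V) ∈ τ.
  V = {}: π^{-1}(V) = ∅ ∈ τ ✓.
  V = {[f]}: π^{-1}(V) = {f} ∈ τ ✓.
  V = {[g=h]}: π^{-1}(V) = {g, h} ∉ τ ✗.
  V = {[f], [g=h]}: π^{-1}(V) = {f, g, h} ∈ τ ✓.
Open sets in the quotient: τ_Q = {{}, {[f]}, {[f], [g=h]}} (3 elements).


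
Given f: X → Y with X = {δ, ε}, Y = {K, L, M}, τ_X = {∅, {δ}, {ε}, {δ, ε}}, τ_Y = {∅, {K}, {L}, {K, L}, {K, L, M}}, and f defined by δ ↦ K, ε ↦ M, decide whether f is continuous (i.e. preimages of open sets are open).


f IS continuous.

Compute f^{-1}(U) for each U ∈ τ_Y:
  U = ∅: f^{-1}(U) = ∅ ∈ τ_X ✓.
  U = {K}: f^{-1}(U) = {δ} ∈ τ_X ✓.
  U = {L}: f^{-1}(U) = ∅ ∈ τ_X ✓.
  U = {K, L}: f^{-1}(U) = {δ} ∈ τ_X ✓.
  U = {K, L, M}: f^{-1}(U) = {δ, ε} ∈ τ_X ✓.
Every preimage lies in τ_X, so f IS continuous.


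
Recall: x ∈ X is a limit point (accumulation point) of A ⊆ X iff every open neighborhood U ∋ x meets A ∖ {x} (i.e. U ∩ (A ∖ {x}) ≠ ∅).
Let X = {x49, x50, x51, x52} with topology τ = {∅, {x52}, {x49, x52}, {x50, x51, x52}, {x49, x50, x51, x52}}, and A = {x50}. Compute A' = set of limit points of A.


A' = {x51}

For each x ∈ X, list the open sets U ∈ τ with x ∈ U, then check whether U ∩ (A ∖ {x}) ≠ ∅ for every such U.
  x = x49: open {x49, x52} ∋ x has {x49, x52} ∩ (A ∖ {x49}) = ∅, so x is NOT a limit point.
  x = x50: open {x50, x51, x52} ∋ x has {x50, x51, x52} ∩ (A ∖ {x50}) = ∅, so x is NOT a limit point.
  x = x51: opens ∋ x are {x50, x51, x52}, {x49, x50, x51, x52}; each meets A ∖ {x51}, so x IS a limit point.
  x = x52: open {x52} ∋ x has {x52} ∩ (A ∖ {x52}) = ∅, so x is NOT a limit point.
Collecting: A' = {x51}.


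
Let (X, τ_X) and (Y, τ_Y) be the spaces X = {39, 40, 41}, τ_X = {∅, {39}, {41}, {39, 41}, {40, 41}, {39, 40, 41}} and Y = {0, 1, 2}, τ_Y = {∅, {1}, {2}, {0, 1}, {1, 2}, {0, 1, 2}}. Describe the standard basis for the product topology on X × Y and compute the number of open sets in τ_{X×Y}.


Basis B = {∅ × ∅, {39} × {1}, {39} × {2}, {41} × {1}, {41} × {2}, {39} × {0, 1}, {39} × {1, 2}, {39, 41} × {1}, {39, 41} × {2}, {40, 41} × {1}, {40, 41} × {2}, {41} × {0, 1}, {41} × {1, 2}, {39} × {0, 1, 2}, {39, 40, 41} × {1}, {39, 40, 41} × {2}, {41} × {0, 1, 2}, {39, 41} × {0, 1}, {39, 41} × {1, 2}, {40, 41} × {0, 1}, {40, 41} × {1, 2}, {39, 41} × {0, 1, 2}, {39, 40, 41} × {0, 1}, {39, 40, 41} × {1, 2}, {40, 41} × {0, 1, 2}, {39, 40, 41} × {0, 1, 2}}; |τ_{X×Y}| = 108.

Enumerate products U × V with U ∈ τ_X, V ∈ τ_Y (deduplicated):
  ∅ × ∅ = {} (∅)
  {39} × {1} = {(39,1)}
  {39} × {2} = {(39,2)}
  {41} × {1} = {(41,1)}
  {41} × {2} = {(41,2)}
  {39} × {0, 1} = {(39,0), (39,1)}
  {39} × {1, 2} = {(39,1), (39,2)}
  {39, 41} × {1} = {(39,1), (41,1)}
  {39, 41} × {2} = {(39,2), (41,2)}
  {40, 41} × {1} = {(40,1), (41,1)}
  {40, 41} × {2} = {(40,2), (41,2)}
  {41} × {0, 1} = {(41,0), (41,1)}
  {41} × {1, 2} = {(41,1), (41,2)}
  {39} × {0, 1, 2} = {(39,0), (39,1), (39,2)}
  {39, 40, 41} × {1} = {(39,1), (40,1), (41,1)}
  {39, 40, 41} × {2} = {(39,2), (40,2), (41,2)}
  {41} × {0, 1, 2} = {(41,0), (41,1), (41,2)}
  {39, 41} × {0, 1} = {(39,0), (39,1), (41,0), (41,1)}
  {39, 41} × {1, 2} = {(39,1), (39,2), (41,1), (41,2)}
  {40, 41} × {0, 1} = {(40,0), (40,1), (41,0), (41,1)}
  {40, 41} × {1, 2} = {(40,1), (40,2), (41,1), (41,2)}
  {39, 41} × {0, 1, 2} = {(39,0), (39,1), (39,2), (41,0), (41,1), (41,2)}
  {39, 40, 41} × {0, 1} = {(39,0), (39,1), (40,0), (40,1), (41,0), (41,1)}
  {39, 40, 41} × {1, 2} = {(39,1), (39,2), (40,1), (40,2), (41,1), (41,2)}
  {40, 41} × {0, 1, 2} = {(40,0), (40,1), (40,2), (41,0), (41,1), (41,2)}
  {39, 40, 41} × {0, 1, 2} = {(39,0), (39,1), (39,2), (40,0), (40,1), (40,2), (41,0), (41,1), (41,2)}
These 26 distinct sets form the basis B.
Close under arbitrary unions to get τ_{X×Y}; counting gives |τ_{X×Y}| = 108.


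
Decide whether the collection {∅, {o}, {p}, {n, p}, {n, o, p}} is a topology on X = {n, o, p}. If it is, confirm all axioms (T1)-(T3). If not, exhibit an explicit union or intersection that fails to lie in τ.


τ is NOT a topology on X.

Axiom (T1): ∅ ∈ τ? Yes; X ∈ τ? Yes.
Axiom (T2/T3): check pairwise unions and intersections of members of τ.
Counterexample for (T2): {o} ∪ {p} = {o, p} ∉ τ. Therefore τ is NOT a topology.


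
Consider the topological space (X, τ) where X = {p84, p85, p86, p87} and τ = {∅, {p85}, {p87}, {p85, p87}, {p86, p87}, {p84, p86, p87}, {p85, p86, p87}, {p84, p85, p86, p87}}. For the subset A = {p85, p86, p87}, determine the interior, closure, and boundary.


int(A) = {p85, p86, p87}, cl(A) = {p84, p85, p86, p87}, ∂A = {p84}.

Closed sets in (X, τ) are complements of opens:
  closed(X, τ) = {∅, {p84}, {p85}, {p84, p85}, {p84, p86}, {p84, p85, p86}, {p84, p86, p87}, {p84, p85, p86, p87}}.
int(A) = ⋃ {U ∈ τ : U ⊆ A}. Opens contained in A: ∅, {p85}, {p87}, {p85, p87}, {p86, p87}, {p85, p86, p87}.
Taking the union of these: int(A) = {p85, p86, p87}.
cl(A) = ⋂ {C closed : A ⊆ C}. Closed sets containing A: {p84, p85, p86, p87}.
Intersecting these: cl(A) = {p84, p85, p86, p87}.
∂A = cl(A) ∖ int(A) = {p84, p85, p86, p87} ∖ {p85, p86, p87} = {p84}.


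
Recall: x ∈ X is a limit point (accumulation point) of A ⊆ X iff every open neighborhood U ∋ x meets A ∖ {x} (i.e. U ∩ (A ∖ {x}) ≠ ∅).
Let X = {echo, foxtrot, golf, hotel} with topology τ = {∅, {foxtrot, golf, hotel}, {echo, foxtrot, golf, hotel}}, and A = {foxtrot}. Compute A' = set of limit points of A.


A' = {echo, golf, hotel}

For each x ∈ X, list the open sets U ∈ τ with x ∈ U, then check whether U ∩ (A ∖ {x}) ≠ ∅ for every such U.
  x = echo: opens ∋ x are {echo, foxtrot, golf, hotel}; each meets A ∖ {echo}, so x IS a limit point.
  x = foxtrot: open {foxtrot, golf, hotel} ∋ x has {foxtrot, golf, hotel} ∩ (A ∖ {foxtrot}) = ∅, so x is NOT a limit point.
  x = golf: opens ∋ x are {foxtrot, golf, hotel}, {echo, foxtrot, golf, hotel}; each meets A ∖ {golf}, so x IS a limit point.
  x = hotel: opens ∋ x are {foxtrot, golf, hotel}, {echo, foxtrot, golf, hotel}; each meets A ∖ {hotel}, so x IS a limit point.
Collecting: A' = {echo, golf, hotel}.


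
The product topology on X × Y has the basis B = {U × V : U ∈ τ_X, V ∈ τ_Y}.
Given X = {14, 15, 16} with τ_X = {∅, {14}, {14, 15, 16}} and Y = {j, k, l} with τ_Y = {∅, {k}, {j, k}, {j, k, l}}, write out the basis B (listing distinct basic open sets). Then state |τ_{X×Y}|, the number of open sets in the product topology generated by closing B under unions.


Basis B = {∅ × ∅, {14} × {k}, {14} × {j, k}, {14} × {j, k, l}, {14, 15, 16} × {k}, {14, 15, 16} × {j, k}, {14, 15, 16} × {j, k, l}}; |τ_{X×Y}| = 10.

Enumerate products U × V with U ∈ τ_X, V ∈ τ_Y (deduplicated):
  ∅ × ∅ = {} (∅)
  {14} × {k} = {(14,k)}
  {14} × {j, k} = {(14,j), (14,k)}
  {14} × {j, k, l} = {(14,j), (14,k), (14,l)}
  {14, 15, 16} × {k} = {(14,k), (15,k), (16,k)}
  {14, 15, 16} × {j, k} = {(14,j), (14,k), (15,j), (15,k), (16,j), (16,k)}
  {14, 15, 16} × {j, k, l} = {(14,j), (14,k), (14,l), (15,j), (15,k), (15,l), (16,j), (16,k), (16,l)}
These 7 distinct sets form the basis B.
Close under arbitrary unions to get τ_{X×Y}; counting gives |τ_{X×Y}| = 10.


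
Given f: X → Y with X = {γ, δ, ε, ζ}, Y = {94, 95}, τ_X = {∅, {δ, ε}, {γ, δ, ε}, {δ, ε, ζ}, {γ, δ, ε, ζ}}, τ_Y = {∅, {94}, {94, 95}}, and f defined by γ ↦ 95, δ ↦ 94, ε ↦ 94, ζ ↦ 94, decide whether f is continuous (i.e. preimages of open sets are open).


f IS continuous.

Compute f^{-1}(U) for each U ∈ τ_Y:
  U = ∅: f^{-1}(U) = ∅ ∈ τ_X ✓.
  U = {94}: f^{-1}(U) = {δ, ε, ζ} ∈ τ_X ✓.
  U = {94, 95}: f^{-1}(U) = {γ, δ, ε, ζ} ∈ τ_X ✓.
Every preimage lies in τ_X, so f IS continuous.


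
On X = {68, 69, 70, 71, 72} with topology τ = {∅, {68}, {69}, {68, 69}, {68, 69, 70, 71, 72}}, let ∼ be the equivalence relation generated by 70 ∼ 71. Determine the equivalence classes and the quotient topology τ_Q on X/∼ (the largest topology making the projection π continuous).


X/∼ = {[68], [69], [70=71], [72]}; |τ_Q| = 5.

Equivalence classes: [68], [69], [70=71], [72].
Quotient map π: X → X/∼ sends 68 ↦ [68], 69 ↦ [69], 70 ↦ [70=71], 71 ↦ [70=71], 72 ↦ [72].
For each subset V ⊆ X/∼, compute π^{-1}(V) ⊆ X and check whether π^{-1}(V) ∈ τ. V is open in τ_Q iff π^{-1}(V) ∈ τ.
  V = {}: π^{-1}(V) = ∅ ∈ τ ✓.
  V = {[68]}: π^{-1}(V) = {68} ∈ τ ✓.
  V = {[69]}: π^{-1}(V) = {69} ∈ τ ✓.
  V = {[68], [69]}: π^{-1}(V) = {68, 69} ∈ τ ✓.
  V = {[70=71]}: π^{-1}(V) = {70, 71} ∉ τ ✗.
  V = {[68], [70=71]}: π^{-1}(V) = {68, 70, 71} ∉ τ ✗.
  V = {[69], [70=71]}: π^{-1}(V) = {69, 70, 71} ∉ τ ✗.
  V = {[68], [69], [70=71]}: π^{-1}(V) = {68, 69, 70, 71} ∉ τ ✗.
  V = {[72]}: π^{-1}(V) = {72} ∉ τ ✗.
  V = {[68], [72]}: π^{-1}(V) = {68, 72} ∉ τ ✗.
  V = {[69], [72]}: π^{-1}(V) = {69, 72} ∉ τ ✗.
  V = {[68], [69], [72]}: π^{-1}(V) = {68, 69, 72} ∉ τ ✗.
  V = {[70=71], [72]}: π^{-1}(V) = {70, 71, 72} ∉ τ ✗.
  V = {[68], [70=71], [72]}: π^{-1}(V) = {68, 70, 71, 72} ∉ τ ✗.
  V = {[69], [70=71], [72]}: π^{-1}(V) = {69, 70, 71, 72} ∉ τ ✗.
  V = {[68], [69], [70=71], [72]}: π^{-1}(V) = {68, 69, 70, 71, 72} ∈ τ ✓.
Open sets in the quotient: τ_Q = {{}, {[68]}, {[69]}, {[68], [69]}, {[68], [69], [70=71], [72]}} (5 elements).


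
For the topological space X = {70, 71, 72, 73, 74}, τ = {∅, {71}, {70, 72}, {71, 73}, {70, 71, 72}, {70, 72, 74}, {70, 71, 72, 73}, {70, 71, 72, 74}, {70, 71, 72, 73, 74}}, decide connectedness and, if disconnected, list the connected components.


(X, τ) is disconnected; components = [{71, 73}, {70, 72, 74}].

Find clopen sets (U ∈ τ with X ∖ U ∈ τ):
  U = ∅, X ∖ U = {70, 71, 72, 73, 74} — both open, so U is clopen.
  U = {71, 73}, X ∖ U = {70, 72, 74} — both open, so U is clopen.
  U = {70, 72, 74}, X ∖ U = {71, 73} — both open, so U is clopen.
  U = {70, 71, 72, 73, 74}, X ∖ U = ∅ — both open, so U is clopen.
Nontrivial clopen(s) exist: e.g. {70, 72, 74}. So (X, τ) is disconnected.
Compute connected components by grouping points that agree on all clopens:
  component: {71, 73}
  component: {70, 72, 74}


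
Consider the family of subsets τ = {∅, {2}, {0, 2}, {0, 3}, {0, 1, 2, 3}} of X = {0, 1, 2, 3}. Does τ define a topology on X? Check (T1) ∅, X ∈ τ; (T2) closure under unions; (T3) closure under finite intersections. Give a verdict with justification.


τ is NOT a topology on X.

Axiom (T1): ∅ ∈ τ? Yes; X ∈ τ? Yes.
Axiom (T2/T3): check pairwise unions and intersections of members of τ.
Counterexample for (T2): {2} ∪ {0, 3} = {0, 2, 3} ∉ τ. Therefore τ is NOT a topology.


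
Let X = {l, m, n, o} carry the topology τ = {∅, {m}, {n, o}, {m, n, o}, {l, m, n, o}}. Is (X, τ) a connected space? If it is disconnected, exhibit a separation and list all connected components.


(X, τ) is connected.

Find clopen sets (U ∈ τ with X ∖ U ∈ τ):
  U = ∅, X ∖ U = {l, m, n, o} — both open, so U is clopen.
  U = {l, m, n, o}, X ∖ U = ∅ — both open, so U is clopen.
Only trivial clopens (∅ and X) exist, so (X, τ) is connected.
Compute connected components by grouping points that agree on all clopens:
  component: {l, m, n, o}


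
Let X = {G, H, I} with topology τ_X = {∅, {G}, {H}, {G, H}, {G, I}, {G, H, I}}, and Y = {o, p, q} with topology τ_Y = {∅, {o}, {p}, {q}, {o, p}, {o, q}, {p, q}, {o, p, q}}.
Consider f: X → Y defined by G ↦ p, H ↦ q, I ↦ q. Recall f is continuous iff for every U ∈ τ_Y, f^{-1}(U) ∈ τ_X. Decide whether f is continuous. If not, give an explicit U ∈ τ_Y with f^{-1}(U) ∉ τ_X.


f is NOT continuous.

Compute f^{-1}(U) for each U ∈ τ_Y:
  U = ∅: f^{-1}(U) = ∅ ∈ τ_X ✓.
  U = {o}: f^{-1}(U) = ∅ ∈ τ_X ✓.
  U = {p}: f^{-1}(U) = {G} ∈ τ_X ✓.
  U = {q}: f^{-1}(U) = {H, I} ∉ τ_X ✗.
  U = {o, p}: f^{-1}(U) = {G} ∈ τ_X ✓.
  U = {o, q}: f^{-1}(U) = {H, I} ∉ τ_X ✗.
  U = {p, q}: f^{-1}(U) = {G, H, I} ∈ τ_X ✓.
  U = {o, p, q}: f^{-1}(U) = {G, H, I} ∈ τ_X ✓.
Found U = {q} with f^{-1}(U) = {H, I} not in τ_X. Therefore f is NOT continuous.


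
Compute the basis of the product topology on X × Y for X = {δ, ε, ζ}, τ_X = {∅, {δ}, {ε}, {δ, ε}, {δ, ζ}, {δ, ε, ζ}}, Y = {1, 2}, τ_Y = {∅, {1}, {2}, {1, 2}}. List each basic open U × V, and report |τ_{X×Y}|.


Basis B = {∅ × ∅, {δ} × {1}, {δ} × {2}, {ε} × {1}, {ε} × {2}, {δ} × {1, 2}, {δ, ε} × {1}, {δ, ζ} × {1}, {δ, ε} × {2}, {δ, ζ} × {2}, {ε} × {1, 2}, {δ, ε, ζ} × {1}, {δ, ε, ζ} × {2}, {δ, ε} × {1, 2}, {δ, ζ} × {1, 2}, {δ, ε, ζ} × {1, 2}}; |τ_{X×Y}| = 36.

Enumerate products U × V with U ∈ τ_X, V ∈ τ_Y (deduplicated):
  ∅ × ∅ = {} (∅)
  {δ} × {1} = {(δ,1)}
  {δ} × {2} = {(δ,2)}
  {ε} × {1} = {(ε,1)}
  {ε} × {2} = {(ε,2)}
  {δ} × {1, 2} = {(δ,1), (δ,2)}
  {δ, ε} × {1} = {(δ,1), (ε,1)}
  {δ, ζ} × {1} = {(δ,1), (ζ,1)}
  {δ, ε} × {2} = {(δ,2), (ε,2)}
  {δ, ζ} × {2} = {(δ,2), (ζ,2)}
  {ε} × {1, 2} = {(ε,1), (ε,2)}
  {δ, ε, ζ} × {1} = {(δ,1), (ε,1), (ζ,1)}
  {δ, ε, ζ} × {2} = {(δ,2), (ε,2), (ζ,2)}
  {δ, ε} × {1, 2} = {(δ,1), (δ,2), (ε,1), (ε,2)}
  {δ, ζ} × {1, 2} = {(δ,1), (δ,2), (ζ,1), (ζ,2)}
  {δ, ε, ζ} × {1, 2} = {(δ,1), (δ,2), (ε,1), (ε,2), (ζ,1), (ζ,2)}
These 16 distinct sets form the basis B.
Close under arbitrary unions to get τ_{X×Y}; counting gives |τ_{X×Y}| = 36.


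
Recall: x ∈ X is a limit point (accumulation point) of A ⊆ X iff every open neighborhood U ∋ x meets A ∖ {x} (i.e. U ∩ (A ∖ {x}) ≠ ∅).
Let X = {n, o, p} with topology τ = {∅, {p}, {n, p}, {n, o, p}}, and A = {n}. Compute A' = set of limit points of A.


A' = {o}

For each x ∈ X, list the open sets U ∈ τ with x ∈ U, then check whether U ∩ (A ∖ {x}) ≠ ∅ for every such U.
  x = n: open {n, p} ∋ x has {n, p} ∩ (A ∖ {n}) = ∅, so x is NOT a limit point.
  x = o: opens ∋ x are {n, o, p}; each meets A ∖ {o}, so x IS a limit point.
  x = p: open {p} ∋ x has {p} ∩ (A ∖ {p}) = ∅, so x is NOT a limit point.
Collecting: A' = {o}.


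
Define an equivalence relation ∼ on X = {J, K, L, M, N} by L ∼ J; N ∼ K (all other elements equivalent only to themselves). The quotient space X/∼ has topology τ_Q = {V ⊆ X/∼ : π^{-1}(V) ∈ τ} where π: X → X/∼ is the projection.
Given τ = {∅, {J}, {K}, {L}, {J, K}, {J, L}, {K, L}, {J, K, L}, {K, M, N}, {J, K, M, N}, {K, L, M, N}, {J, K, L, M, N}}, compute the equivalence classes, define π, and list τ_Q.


X/∼ = {[J=L], [K=N], [M]}; |τ_Q| = 4.

Equivalence classes: [J=L], [K=N], [M].
Quotient map π: X → X/∼ sends J ↦ [J=L], K ↦ [K=N], L ↦ [J=L], M ↦ [M], N ↦ [K=N].
For each subset V ⊆ X/∼, compute π^{-1}(V) ⊆ X and check whether π^{-1}(V) ∈ τ. V is open in τ_Q iff π^{-1}(V) ∈ τ.
  V = {}: π^{-1}(V) = ∅ ∈ τ ✓.
  V = {[J=L]}: π^{-1}(V) = {J, L} ∈ τ ✓.
  V = {[K=N]}: π^{-1}(V) = {K, N} ∉ τ ✗.
  V = {[J=L], [K=N]}: π^{-1}(V) = {J, K, L, N} ∉ τ ✗.
  V = {[M]}: π^{-1}(V) = {M} ∉ τ ✗.
  V = {[J=L], [M]}: π^{-1}(V) = {J, L, M} ∉ τ ✗.
  V = {[K=N], [M]}: π^{-1}(V) = {K, M, N} ∈ τ ✓.
  V = {[J=L], [K=N], [M]}: π^{-1}(V) = {J, K, L, M, N} ∈ τ ✓.
Open sets in the quotient: τ_Q = {{}, {[J=L]}, {[K=N], [M]}, {[J=L], [K=N], [M]}} (4 elements).


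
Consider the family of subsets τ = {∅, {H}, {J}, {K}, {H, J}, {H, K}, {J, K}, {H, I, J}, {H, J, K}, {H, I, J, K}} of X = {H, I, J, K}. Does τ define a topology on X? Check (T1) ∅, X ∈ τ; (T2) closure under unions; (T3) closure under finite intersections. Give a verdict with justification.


τ IS a topology on X.

Axiom (T1): ∅ ∈ τ? Yes; X ∈ τ? Yes.
Axiom (T2/T3): check pairwise unions and intersections of members of τ.
All pairwise intersections and unions checked — each lies in τ. Therefore τ satisfies (T1), (T2), (T3): it IS a topology on X.


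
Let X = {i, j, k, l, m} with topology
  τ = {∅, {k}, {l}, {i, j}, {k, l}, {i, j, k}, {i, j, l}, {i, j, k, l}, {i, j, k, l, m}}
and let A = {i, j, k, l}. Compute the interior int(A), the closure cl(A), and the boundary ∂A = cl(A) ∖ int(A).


int(A) = {i, j, k, l}, cl(A) = {i, j, k, l, m}, ∂A = {m}.

Closed sets in (X, τ) are complements of opens:
  closed(X, τ) = {∅, {m}, {k, m}, {l, m}, {i, j, m}, {k, l, m}, {i, j, k, m}, {i, j, l, m}, {i, j, k, l, m}}.
int(A) = ⋃ {U ∈ τ : U ⊆ A}. Opens contained in A: ∅, {k}, {l}, {i, j}, {k, l}, {i, j, k}, {i, j, l}, {i, j, k, l}.
Taking the union of these: int(A) = {i, j, k, l}.
cl(A) = ⋂ {C closed : A ⊆ C}. Closed sets containing A: {i, j, k, l, m}.
Intersecting these: cl(A) = {i, j, k, l, m}.
∂A = cl(A) ∖ int(A) = {i, j, k, l, m} ∖ {i, j, k, l} = {m}.


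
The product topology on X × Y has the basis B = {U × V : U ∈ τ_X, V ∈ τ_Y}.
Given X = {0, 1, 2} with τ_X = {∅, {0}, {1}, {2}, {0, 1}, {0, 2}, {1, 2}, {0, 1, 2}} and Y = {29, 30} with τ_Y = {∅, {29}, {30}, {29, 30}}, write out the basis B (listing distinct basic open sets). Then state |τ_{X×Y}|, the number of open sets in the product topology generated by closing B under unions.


Basis B = {∅ × ∅, {0} × {29}, {0} × {30}, {1} × {29}, {1} × {30}, {2} × {29}, {2} × {30}, {0} × {29, 30}, {0, 1} × {29}, {0, 2} × {29}, {0, 1} × {30}, {0, 2} × {30}, {1} × {29, 30}, {1, 2} × {29}, {1, 2} × {30}, {2} × {29, 30}, {0, 1, 2} × {29}, {0, 1, 2} × {30}, {0, 1} × {29, 30}, {0, 2} × {29, 30}, {1, 2} × {29, 30}, {0, 1, 2} × {29, 30}}; |τ_{X×Y}| = 64.

Enumerate products U × V with U ∈ τ_X, V ∈ τ_Y (deduplicated):
  ∅ × ∅ = {} (∅)
  {0} × {29} = {(0,29)}
  {0} × {30} = {(0,30)}
  {1} × {29} = {(1,29)}
  {1} × {30} = {(1,30)}
  {2} × {29} = {(2,29)}
  {2} × {30} = {(2,30)}
  {0} × {29, 30} = {(0,29), (0,30)}
  {0, 1} × {29} = {(0,29), (1,29)}
  {0, 2} × {29} = {(0,29), (2,29)}
  {0, 1} × {30} = {(0,30), (1,30)}
  {0, 2} × {30} = {(0,30), (2,30)}
  {1} × {29, 30} = {(1,29), (1,30)}
  {1, 2} × {29} = {(1,29), (2,29)}
  {1, 2} × {30} = {(1,30), (2,30)}
  {2} × {29, 30} = {(2,29), (2,30)}
  {0, 1, 2} × {29} = {(0,29), (1,29), (2,29)}
  {0, 1, 2} × {30} = {(0,30), (1,30), (2,30)}
  {0, 1} × {29, 30} = {(0,29), (0,30), (1,29), (1,30)}
  {0, 2} × {29, 30} = {(0,29), (0,30), (2,29), (2,30)}
  {1, 2} × {29, 30} = {(1,29), (1,30), (2,29), (2,30)}
  {0, 1, 2} × {29, 30} = {(0,29), (0,30), (1,29), (1,30), (2,29), (2,30)}
These 22 distinct sets form the basis B.
Close under arbitrary unions to get τ_{X×Y}; counting gives |τ_{X×Y}| = 64.


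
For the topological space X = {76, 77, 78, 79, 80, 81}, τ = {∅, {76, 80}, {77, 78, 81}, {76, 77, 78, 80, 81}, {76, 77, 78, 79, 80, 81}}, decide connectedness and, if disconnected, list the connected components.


(X, τ) is connected.

Find clopen sets (U ∈ τ with X ∖ U ∈ τ):
  U = ∅, X ∖ U = {76, 77, 78, 79, 80, 81} — both open, so U is clopen.
  U = {76, 77, 78, 79, 80, 81}, X ∖ U = ∅ — both open, so U is clopen.
Only trivial clopens (∅ and X) exist, so (X, τ) is connected.
Compute connected components by grouping points that agree on all clopens:
  component: {76, 77, 78, 79, 80, 81}


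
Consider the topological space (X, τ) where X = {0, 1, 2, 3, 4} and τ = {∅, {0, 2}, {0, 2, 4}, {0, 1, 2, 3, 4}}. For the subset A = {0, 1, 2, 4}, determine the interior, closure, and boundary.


int(A) = {0, 2, 4}, cl(A) = {0, 1, 2, 3, 4}, ∂A = {1, 3}.

Closed sets in (X, τ) are complements of opens:
  closed(X, τ) = {∅, {1, 3}, {1, 3, 4}, {0, 1, 2, 3, 4}}.
int(A) = ⋃ {U ∈ τ : U ⊆ A}. Opens contained in A: ∅, {0, 2}, {0, 2, 4}.
Taking the union of these: int(A) = {0, 2, 4}.
cl(A) = ⋂ {C closed : A ⊆ C}. Closed sets containing A: {0, 1, 2, 3, 4}.
Intersecting these: cl(A) = {0, 1, 2, 3, 4}.
∂A = cl(A) ∖ int(A) = {0, 1, 2, 3, 4} ∖ {0, 2, 4} = {1, 3}.


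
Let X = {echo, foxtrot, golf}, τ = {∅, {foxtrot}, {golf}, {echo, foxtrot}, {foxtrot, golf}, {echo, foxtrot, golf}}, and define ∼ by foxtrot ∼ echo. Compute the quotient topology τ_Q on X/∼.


X/∼ = {[echo=foxtrot], [golf]}; |τ_Q| = 4.

Equivalence classes: [echo=foxtrot], [golf].
Quotient map π: X → X/∼ sends echo ↦ [echo=foxtrot], foxtrot ↦ [echo=foxtrot], golf ↦ [golf].
For each subset V ⊆ X/∼, compute π^{-1}(V) ⊆ X and check whether π^{-1}(V) ∈ τ. V is open in τ_Q iff π^{-1}(V) ∈ τ.
  V = {}: π^{-1}(V) = ∅ ∈ τ ✓.
  V = {[echo=foxtrot]}: π^{-1}(V) = {echo, foxtrot} ∈ τ ✓.
  V = {[golf]}: π^{-1}(V) = {golf} ∈ τ ✓.
  V = {[echo=foxtrot], [golf]}: π^{-1}(V) = {echo, foxtrot, golf} ∈ τ ✓.
Open sets in the quotient: τ_Q = {{}, {[echo=foxtrot]}, {[golf]}, {[echo=foxtrot], [golf]}} (4 elements).


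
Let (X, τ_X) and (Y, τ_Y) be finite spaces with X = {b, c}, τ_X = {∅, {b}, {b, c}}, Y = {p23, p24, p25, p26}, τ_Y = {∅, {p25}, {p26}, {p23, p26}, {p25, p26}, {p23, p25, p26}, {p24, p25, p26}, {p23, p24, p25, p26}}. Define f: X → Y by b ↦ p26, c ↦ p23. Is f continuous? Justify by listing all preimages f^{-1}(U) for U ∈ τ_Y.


f IS continuous.

Compute f^{-1}(U) for each U ∈ τ_Y:
  U = ∅: f^{-1}(U) = ∅ ∈ τ_X ✓.
  U = {p25}: f^{-1}(U) = ∅ ∈ τ_X ✓.
  U = {p26}: f^{-1}(U) = {b} ∈ τ_X ✓.
  U = {p23, p26}: f^{-1}(U) = {b, c} ∈ τ_X ✓.
  U = {p25, p26}: f^{-1}(U) = {b} ∈ τ_X ✓.
  U = {p23, p25, p26}: f^{-1}(U) = {b, c} ∈ τ_X ✓.
  U = {p24, p25, p26}: f^{-1}(U) = {b} ∈ τ_X ✓.
  U = {p23, p24, p25, p26}: f^{-1}(U) = {b, c} ∈ τ_X ✓.
Every preimage lies in τ_X, so f IS continuous.


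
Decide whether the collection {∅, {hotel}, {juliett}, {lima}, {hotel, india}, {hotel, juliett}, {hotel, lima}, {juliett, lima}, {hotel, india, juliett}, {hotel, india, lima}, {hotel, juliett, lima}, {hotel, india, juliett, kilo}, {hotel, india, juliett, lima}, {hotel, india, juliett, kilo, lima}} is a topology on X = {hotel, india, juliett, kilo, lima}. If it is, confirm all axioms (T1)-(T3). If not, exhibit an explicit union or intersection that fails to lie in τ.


τ IS a topology on X.

Axiom (T1): ∅ ∈ τ? Yes; X ∈ τ? Yes.
Axiom (T2/T3): check pairwise unions and intersections of members of τ.
All pairwise intersections and unions checked — each lies in τ. Therefore τ satisfies (T1), (T2), (T3): it IS a topology on X.


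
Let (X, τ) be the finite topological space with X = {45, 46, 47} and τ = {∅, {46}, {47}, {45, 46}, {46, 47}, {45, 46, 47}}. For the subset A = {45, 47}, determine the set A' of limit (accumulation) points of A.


A' = ∅

For each x ∈ X, list the open sets U ∈ τ with x ∈ U, then check whether U ∩ (A ∖ {x}) ≠ ∅ for every such U.
  x = 45: open {45, 46} ∋ x has {45, 46} ∩ (A ∖ {45}) = ∅, so x is NOT a limit point.
  x = 46: open {46} ∋ x has {46} ∩ (A ∖ {46}) = ∅, so x is NOT a limit point.
  x = 47: open {47} ∋ x has {47} ∩ (A ∖ {47}) = ∅, so x is NOT a limit point.
Collecting: A' = ∅.
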